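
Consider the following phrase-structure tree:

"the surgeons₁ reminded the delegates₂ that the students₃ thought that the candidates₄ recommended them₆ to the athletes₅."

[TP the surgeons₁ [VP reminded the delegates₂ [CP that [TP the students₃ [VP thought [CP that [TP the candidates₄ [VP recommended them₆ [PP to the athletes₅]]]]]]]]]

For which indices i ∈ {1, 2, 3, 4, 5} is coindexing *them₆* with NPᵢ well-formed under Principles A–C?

{1, 2, 3}

*them* is a pronoun, so Principle B applies: it must be free in its binding domain.
Binding domain of *them₆*: the embedded TP, whose subject is the candidates₄.
*the surgeons₁* c-commands the pronoun but from outside its binding domain, and is not c-commanded by it → coindexation permitted.
*the delegates₂* c-commands the pronoun but from outside its binding domain, and is not c-commanded by it → coindexation permitted.
*the students₃* c-commands the pronoun but from outside its binding domain, and is not c-commanded by it → coindexation permitted.
*the candidates₄* c-commands the pronoun within its binding domain → coindexation would violate Principle B.
*the athletes₅*: the pronoun c-commands this R-expression → coindexation would violate Principle C on *the athletes₅*.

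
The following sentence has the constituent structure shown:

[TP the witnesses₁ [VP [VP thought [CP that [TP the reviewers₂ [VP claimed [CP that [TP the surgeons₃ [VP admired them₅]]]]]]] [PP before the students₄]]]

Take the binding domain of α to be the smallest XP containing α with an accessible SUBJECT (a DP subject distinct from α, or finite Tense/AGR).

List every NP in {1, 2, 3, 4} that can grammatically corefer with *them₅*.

{1, 2, 4}

*them* is a pronoun, so Principle B applies: it must be free in its binding domain.
Binding domain of *them₅*: the embedded TP, whose subject is the surgeons₃.
*the witnesses₁* c-commands the pronoun but from outside its binding domain, and is not c-commanded by it → coindexation permitted.
*the reviewers₂* c-commands the pronoun but from outside its binding domain, and is not c-commanded by it → coindexation permitted.
*the surgeons₃* c-commands the pronoun within its binding domain → coindexation would violate Principle B.
*the students₄* and the pronoun do not c-command one another → neither Principle B nor Principle C is at stake; coindexation permitted.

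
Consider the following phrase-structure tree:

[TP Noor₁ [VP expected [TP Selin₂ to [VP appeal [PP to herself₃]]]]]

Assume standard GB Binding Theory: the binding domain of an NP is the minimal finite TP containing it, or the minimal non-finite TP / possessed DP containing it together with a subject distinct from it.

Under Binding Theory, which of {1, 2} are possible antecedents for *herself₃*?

{2}

*herself* is an anaphor, so Principle A applies: it must be bound in its binding domain.
Binding domain of *herself₃*: the embedded TP, whose subject is Selin₂.
*Noor₁* c-commands the anaphor but is outside its binding domain → cannot satisfy Principle A.
*Selin₂* c-commands the anaphor within its binding domain → licit binder.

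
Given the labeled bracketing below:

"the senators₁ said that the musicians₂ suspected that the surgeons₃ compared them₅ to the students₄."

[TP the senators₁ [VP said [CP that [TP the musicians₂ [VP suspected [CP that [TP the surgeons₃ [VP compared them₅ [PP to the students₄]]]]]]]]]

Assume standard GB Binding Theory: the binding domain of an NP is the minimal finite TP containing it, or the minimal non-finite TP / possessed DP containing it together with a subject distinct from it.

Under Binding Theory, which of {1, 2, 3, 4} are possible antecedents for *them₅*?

*them* is a pronoun, so Principle B applies: it must be free in its binding domain.
Binding domain of *them₅*: the embedded TP, whose subject is the surgeons₃.
*the senators₁* c-commands the pronoun but from outside its binding domain, and is not c-commanded by it → coindexation permitted.
*the musicians₂* c-commands the pronoun but from outside its binding domain, and is not c-commanded by it → coindexation permitted.
*the surgeons₃* c-commands the pronoun within its binding domain → coindexation would violate Principle B.
*the students₄*: the pronoun c-commands this R-expression → coindexation would violate Principle C on *the students₄*.

{1, 2}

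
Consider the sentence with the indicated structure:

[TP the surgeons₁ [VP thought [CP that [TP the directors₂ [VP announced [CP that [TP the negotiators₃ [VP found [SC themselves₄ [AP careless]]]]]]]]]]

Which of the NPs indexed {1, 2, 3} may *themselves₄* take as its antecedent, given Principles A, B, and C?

*themselves* is an anaphor, so Principle A applies: it must be bound in its binding domain.
Binding domain of *themselves₄*: the embedded TP, whose subject is the negotiators₃.
*the surgeons₁* c-commands the anaphor but is outside its binding domain → cannot satisfy Principle A.
*the directors₂* c-commands the anaphor but is outside its binding domain → cannot satisfy Principle A.
*the negotiators₃* c-commands the anaphor within its binding domain → licit binder.

{3}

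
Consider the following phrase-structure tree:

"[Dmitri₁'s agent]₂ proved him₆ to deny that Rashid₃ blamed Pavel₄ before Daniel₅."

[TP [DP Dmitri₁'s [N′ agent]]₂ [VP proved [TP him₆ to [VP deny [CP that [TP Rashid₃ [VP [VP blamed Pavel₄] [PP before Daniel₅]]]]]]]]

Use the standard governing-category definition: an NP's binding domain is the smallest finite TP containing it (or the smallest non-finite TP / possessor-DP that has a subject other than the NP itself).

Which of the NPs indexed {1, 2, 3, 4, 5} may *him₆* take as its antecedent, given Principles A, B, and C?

{1}

*him* is a pronoun, so Principle B applies: it must be free in its binding domain.
Binding domain of *him₆*: the matrix TP, whose subject is [Dmitri₁'s agent]₂.
*Dmitri₁* and the pronoun do not c-command one another → neither Principle B nor Principle C is at stake; coindexation permitted.
*[Dmitri₁'s agent]₂* c-commands the pronoun within its binding domain → coindexation would violate Principle B.
*Rashid₃*: the pronoun c-commands this R-expression → coindexation would violate Principle C on *Rashid₃*.
*Pavel₄*: the pronoun c-commands this R-expression → coindexation would violate Principle C on *Pavel₄*.
*Daniel₅*: the pronoun c-commands this R-expression → coindexation would violate Principle C on *Daniel₅*.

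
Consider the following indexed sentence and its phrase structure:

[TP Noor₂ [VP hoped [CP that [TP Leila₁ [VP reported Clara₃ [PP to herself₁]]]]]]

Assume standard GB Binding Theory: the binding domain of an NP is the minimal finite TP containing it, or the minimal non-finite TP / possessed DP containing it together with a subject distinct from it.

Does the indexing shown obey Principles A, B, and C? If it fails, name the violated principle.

grammatical

The two coindexed NPs are *Leila₁* and *herself₁*.
*herself₁* is an anaphor; its binding domain is the embedded TP, whose subject is Leila₁. *Leila₁* c-commands it within that domain and shares its index, so Principle A is satisfied.
*Leila₁* is an R-expression; *herself₁* does not c-command it, and no other NP shares its index, so Principle C is satisfied.
All principles are respected.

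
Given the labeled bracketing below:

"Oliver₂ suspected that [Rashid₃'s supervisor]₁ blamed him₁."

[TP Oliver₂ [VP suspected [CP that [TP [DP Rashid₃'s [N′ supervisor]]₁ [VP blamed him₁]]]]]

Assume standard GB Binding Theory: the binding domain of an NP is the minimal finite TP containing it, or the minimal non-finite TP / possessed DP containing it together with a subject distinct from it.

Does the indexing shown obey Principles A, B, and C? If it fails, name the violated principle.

The two coindexed NPs are *[Rashid₃'s supervisor]₁* and *him₁*.
*him₁* is a pronoun. Its binding domain is the embedded TP, whose subject is [Rashid₃'s supervisor]₁.
*[Rashid₃'s supervisor]₁* c-commands it within that domain and carries the same index.
The pronoun is locally bound → Principle B violation.

Principle B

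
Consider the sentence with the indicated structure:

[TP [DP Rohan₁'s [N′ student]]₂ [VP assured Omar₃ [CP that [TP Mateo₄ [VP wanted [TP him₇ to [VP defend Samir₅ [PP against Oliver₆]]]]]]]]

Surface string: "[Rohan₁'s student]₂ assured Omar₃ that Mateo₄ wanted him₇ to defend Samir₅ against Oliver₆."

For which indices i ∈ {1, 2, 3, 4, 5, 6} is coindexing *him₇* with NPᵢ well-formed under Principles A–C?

*him* is a pronoun, so Principle B applies: it must be free in its binding domain.
Binding domain of *him₇*: the embedded TP, whose subject is Mateo₄.
*Rohan₁* and the pronoun do not c-command one another → neither Principle B nor Principle C is at stake; coindexation permitted.
*[Rohan₁'s student]₂* c-commands the pronoun but from outside its binding domain, and is not c-commanded by it → coindexation permitted.
*Omar₃* c-commands the pronoun but from outside its binding domain, and is not c-commanded by it → coindexation permitted.
*Mateo₄* c-commands the pronoun within its binding domain → coindexation would violate Principle B.
*Samir₅*: the pronoun c-commands this R-expression → coindexation would violate Principle C on *Samir₅*.
*Oliver₆*: the pronoun c-commands this R-expression → coindexation would violate Principle C on *Oliver₆*.

{1, 2, 3}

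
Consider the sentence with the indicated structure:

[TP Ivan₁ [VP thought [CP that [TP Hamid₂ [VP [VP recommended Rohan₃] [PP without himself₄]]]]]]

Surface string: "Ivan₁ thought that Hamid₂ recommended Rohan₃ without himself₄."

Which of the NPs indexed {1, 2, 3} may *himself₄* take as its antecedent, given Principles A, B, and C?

{2}

*himself* is an anaphor, so Principle A applies: it must be bound in its binding domain.
Binding domain of *himself₄*: the embedded TP, whose subject is Hamid₂.
*Ivan₁* c-commands the anaphor but is outside its binding domain → cannot satisfy Principle A.
*Hamid₂* c-commands the anaphor within its binding domain → licit binder.
*Rohan₃* does not c-command the anaphor → cannot bind it.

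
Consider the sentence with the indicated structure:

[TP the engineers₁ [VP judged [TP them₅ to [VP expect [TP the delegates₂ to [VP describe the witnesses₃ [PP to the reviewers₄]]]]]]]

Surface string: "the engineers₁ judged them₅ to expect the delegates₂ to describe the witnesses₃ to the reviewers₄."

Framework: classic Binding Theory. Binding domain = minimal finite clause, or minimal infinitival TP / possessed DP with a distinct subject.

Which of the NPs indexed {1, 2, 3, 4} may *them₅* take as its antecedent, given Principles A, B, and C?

none

*them* is a pronoun, so Principle B applies: it must be free in its binding domain.
Binding domain of *them₅*: the matrix TP, whose subject is the engineers₁.
*the engineers₁* c-commands the pronoun within its binding domain → coindexation would violate Principle B.
*the delegates₂*: the pronoun c-commands this R-expression → coindexation would violate Principle C on *the delegates₂*.
*the witnesses₃*: the pronoun c-commands this R-expression → coindexation would violate Principle C on *the witnesses₃*.
*the reviewers₄*: the pronoun c-commands this R-expression → coindexation would violate Principle C on *the reviewers₄*.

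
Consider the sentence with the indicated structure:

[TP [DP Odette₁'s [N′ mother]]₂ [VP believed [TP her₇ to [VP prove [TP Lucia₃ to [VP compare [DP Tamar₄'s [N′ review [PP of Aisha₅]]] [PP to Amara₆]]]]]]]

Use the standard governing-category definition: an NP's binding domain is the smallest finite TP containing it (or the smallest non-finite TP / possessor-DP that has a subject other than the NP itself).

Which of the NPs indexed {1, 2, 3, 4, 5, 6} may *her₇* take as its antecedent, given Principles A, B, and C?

*her* is a pronoun, so Principle B applies: it must be free in its binding domain.
Binding domain of *her₇*: the matrix TP, whose subject is [Odette₁'s mother]₂.
*Odette₁* and the pronoun do not c-command one another → neither Principle B nor Principle C is at stake; coindexation permitted.
*[Odette₁'s mother]₂* c-commands the pronoun within its binding domain → coindexation would violate Principle B.
*Lucia₃*: the pronoun c-commands this R-expression → coindexation would violate Principle C on *Lucia₃*.
*Tamar₄*: the pronoun c-commands this R-expression → coindexation would violate Principle C on *Tamar₄*.
*Aisha₅*: the pronoun c-commands this R-expression → coindexation would violate Principle C on *Aisha₅*.
*Amara₆*: the pronoun c-commands this R-expression → coindexation would violate Principle C on *Amara₆*.

{1}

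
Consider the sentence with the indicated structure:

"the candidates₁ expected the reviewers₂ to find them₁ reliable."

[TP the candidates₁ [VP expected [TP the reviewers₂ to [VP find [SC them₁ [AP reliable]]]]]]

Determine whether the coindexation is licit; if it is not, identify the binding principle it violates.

The two coindexed NPs are *the candidates₁* and *them₁*.
*them₁* is a pronoun; its binding domain is the embedded TP, whose subject is the reviewers₂. Within that domain it is c-commanded only by *the reviewers₂*, which carries a different index — the pronoun is free locally, so Principle B holds.
*the candidates₁* is an R-expression; *them₁* does not c-command it, and no other NP shares its index, so Principle C is satisfied.
All principles are respected.

grammatical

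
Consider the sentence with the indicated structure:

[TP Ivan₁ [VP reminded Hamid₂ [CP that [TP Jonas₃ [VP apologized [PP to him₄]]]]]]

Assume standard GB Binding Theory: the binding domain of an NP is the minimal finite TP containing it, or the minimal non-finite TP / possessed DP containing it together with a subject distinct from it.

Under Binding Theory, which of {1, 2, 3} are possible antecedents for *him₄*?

*him* is a pronoun, so Principle B applies: it must be free in its binding domain.
Binding domain of *him₄*: the embedded TP, whose subject is Jonas₃.
*Ivan₁* c-commands the pronoun but from outside its binding domain, and is not c-commanded by it → coindexation permitted.
*Hamid₂* c-commands the pronoun but from outside its binding domain, and is not c-commanded by it → coindexation permitted.
*Jonas₃* c-commands the pronoun within its binding domain → coindexation would violate Principle B.

{1, 2}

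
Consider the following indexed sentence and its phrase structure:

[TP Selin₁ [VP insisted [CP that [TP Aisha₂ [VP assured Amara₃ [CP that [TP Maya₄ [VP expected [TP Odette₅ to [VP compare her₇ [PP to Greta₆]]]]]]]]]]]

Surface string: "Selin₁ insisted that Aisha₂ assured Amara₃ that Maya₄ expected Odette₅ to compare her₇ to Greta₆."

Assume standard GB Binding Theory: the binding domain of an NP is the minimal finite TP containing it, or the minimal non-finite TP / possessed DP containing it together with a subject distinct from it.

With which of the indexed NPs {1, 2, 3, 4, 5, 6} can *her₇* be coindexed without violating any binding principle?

{1, 2, 3, 4}

*her* is a pronoun, so Principle B applies: it must be free in its binding domain.
Binding domain of *her₇*: the embedded TP, whose subject is Odette₅.
*Selin₁* c-commands the pronoun but from outside its binding domain, and is not c-commanded by it → coindexation permitted.
*Aisha₂* c-commands the pronoun but from outside its binding domain, and is not c-commanded by it → coindexation permitted.
*Amara₃* c-commands the pronoun but from outside its binding domain, and is not c-commanded by it → coindexation permitted.
*Maya₄* c-commands the pronoun but from outside its binding domain, and is not c-commanded by it → coindexation permitted.
*Odette₅* c-commands the pronoun within its binding domain → coindexation would violate Principle B.
*Greta₆*: the pronoun c-commands this R-expression → coindexation would violate Principle C on *Greta₆*.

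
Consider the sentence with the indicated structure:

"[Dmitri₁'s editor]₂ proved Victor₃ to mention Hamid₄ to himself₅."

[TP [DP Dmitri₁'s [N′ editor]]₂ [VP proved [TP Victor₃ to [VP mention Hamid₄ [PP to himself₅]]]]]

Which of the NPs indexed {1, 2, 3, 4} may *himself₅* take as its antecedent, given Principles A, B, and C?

{3, 4}

*himself* is an anaphor, so Principle A applies: it must be bound in its binding domain.
Binding domain of *himself₅*: the embedded TP, whose subject is Victor₃.
*Dmitri₁* does not c-command the anaphor → cannot bind it.
*[Dmitri₁'s editor]₂* c-commands the anaphor but is outside its binding domain → cannot satisfy Principle A.
*Victor₃* c-commands the anaphor within its binding domain → licit binder.
*Hamid₄* c-commands the anaphor within its binding domain → licit binder.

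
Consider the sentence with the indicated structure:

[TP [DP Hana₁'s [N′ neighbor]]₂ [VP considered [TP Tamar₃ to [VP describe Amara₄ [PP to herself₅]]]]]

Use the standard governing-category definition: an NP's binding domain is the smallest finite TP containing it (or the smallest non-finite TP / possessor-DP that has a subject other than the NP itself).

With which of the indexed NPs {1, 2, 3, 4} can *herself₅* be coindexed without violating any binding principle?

{3, 4}

*herself* is an anaphor, so Principle A applies: it must be bound in its binding domain.
Binding domain of *herself₅*: the embedded TP, whose subject is Tamar₃.
*Hana₁* does not c-command the anaphor → cannot bind it.
*[Hana₁'s neighbor]₂* c-commands the anaphor but is outside its binding domain → cannot satisfy Principle A.
*Tamar₃* c-commands the anaphor within its binding domain → licit binder.
*Amara₄* c-commands the anaphor within its binding domain → licit binder.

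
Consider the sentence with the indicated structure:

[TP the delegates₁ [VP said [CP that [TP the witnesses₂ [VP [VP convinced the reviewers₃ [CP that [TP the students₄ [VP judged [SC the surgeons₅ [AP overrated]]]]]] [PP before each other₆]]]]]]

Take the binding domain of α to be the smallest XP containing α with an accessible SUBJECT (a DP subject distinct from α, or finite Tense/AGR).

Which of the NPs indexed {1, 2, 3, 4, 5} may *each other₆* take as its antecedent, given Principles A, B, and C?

{2}

*each other* is an anaphor, so Principle A applies: it must be bound in its binding domain.
Binding domain of *each other₆*: the embedded TP, whose subject is the witnesses₂.
*the delegates₁* c-commands the anaphor but is outside its binding domain → cannot satisfy Principle A.
*the witnesses₂* c-commands the anaphor within its binding domain → licit binder.
*the reviewers₃* does not c-command the anaphor → cannot bind it.
*the students₄* does not c-command the anaphor → cannot bind it.
*the surgeons₅* does not c-command the anaphor → cannot bind it.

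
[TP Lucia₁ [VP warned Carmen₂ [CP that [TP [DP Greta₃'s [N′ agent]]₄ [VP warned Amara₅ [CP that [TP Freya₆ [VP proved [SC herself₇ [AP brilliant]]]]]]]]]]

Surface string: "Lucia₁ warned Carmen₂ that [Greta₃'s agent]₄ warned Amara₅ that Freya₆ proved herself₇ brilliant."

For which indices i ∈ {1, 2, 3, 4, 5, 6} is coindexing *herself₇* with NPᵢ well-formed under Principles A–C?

{6}

*herself* is an anaphor, so Principle A applies: it must be bound in its binding domain.
Binding domain of *herself₇*: the embedded TP, whose subject is Freya₆.
*Lucia₁* c-commands the anaphor but is outside its binding domain → cannot satisfy Principle A.
*Carmen₂* c-commands the anaphor but is outside its binding domain → cannot satisfy Principle A.
*Greta₃* does not c-command the anaphor → cannot bind it.
*[Greta₃'s agent]₄* c-commands the anaphor but is outside its binding domain → cannot satisfy Principle A.
*Amara₅* c-commands the anaphor but is outside its binding domain → cannot satisfy Principle A.
*Freya₆* c-commands the anaphor within its binding domain → licit binder.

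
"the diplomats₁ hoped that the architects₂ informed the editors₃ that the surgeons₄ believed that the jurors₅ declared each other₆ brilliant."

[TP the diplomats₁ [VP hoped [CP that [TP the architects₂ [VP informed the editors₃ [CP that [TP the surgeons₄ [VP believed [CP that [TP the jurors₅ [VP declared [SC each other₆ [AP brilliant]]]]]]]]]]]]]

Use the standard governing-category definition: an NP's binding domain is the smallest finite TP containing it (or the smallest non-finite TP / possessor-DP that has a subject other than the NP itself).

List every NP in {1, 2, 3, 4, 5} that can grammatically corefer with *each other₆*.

{5}

*each other* is an anaphor, so Principle A applies: it must be bound in its binding domain.
Binding domain of *each other₆*: the embedded TP, whose subject is the jurors₅.
*the diplomats₁* c-commands the anaphor but is outside its binding domain → cannot satisfy Principle A.
*the architects₂* c-commands the anaphor but is outside its binding domain → cannot satisfy Principle A.
*the editors₃* c-commands the anaphor but is outside its binding domain → cannot satisfy Principle A.
*the surgeons₄* c-commands the anaphor but is outside its binding domain → cannot satisfy Principle A.
*the jurors₅* c-commands the anaphor within its binding domain → licit binder.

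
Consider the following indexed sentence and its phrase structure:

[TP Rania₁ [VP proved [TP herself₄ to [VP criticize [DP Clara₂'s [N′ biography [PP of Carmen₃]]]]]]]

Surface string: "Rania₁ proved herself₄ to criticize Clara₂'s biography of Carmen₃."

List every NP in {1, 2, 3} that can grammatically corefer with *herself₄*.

*herself* is an anaphor, so Principle A applies: it must be bound in its binding domain.
Binding domain of *herself₄*: the matrix TP, whose subject is Rania₁.
*Rania₁* c-commands the anaphor within its binding domain → licit binder.
*Clara₂* does not c-command the anaphor → cannot bind it.
*Carmen₃* does not c-command the anaphor → cannot bind it.

{1}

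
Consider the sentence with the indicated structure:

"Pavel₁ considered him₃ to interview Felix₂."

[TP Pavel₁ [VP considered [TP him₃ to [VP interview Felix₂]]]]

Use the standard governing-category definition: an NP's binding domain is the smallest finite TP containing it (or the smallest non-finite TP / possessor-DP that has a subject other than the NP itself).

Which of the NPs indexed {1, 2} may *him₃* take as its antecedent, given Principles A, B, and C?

none

*him* is a pronoun, so Principle B applies: it must be free in its binding domain.
Binding domain of *him₃*: the matrix TP, whose subject is Pavel₁.
*Pavel₁* c-commands the pronoun within its binding domain → coindexation would violate Principle B.
*Felix₂*: the pronoun c-commands this R-expression → coindexation would violate Principle C on *Felix₂*.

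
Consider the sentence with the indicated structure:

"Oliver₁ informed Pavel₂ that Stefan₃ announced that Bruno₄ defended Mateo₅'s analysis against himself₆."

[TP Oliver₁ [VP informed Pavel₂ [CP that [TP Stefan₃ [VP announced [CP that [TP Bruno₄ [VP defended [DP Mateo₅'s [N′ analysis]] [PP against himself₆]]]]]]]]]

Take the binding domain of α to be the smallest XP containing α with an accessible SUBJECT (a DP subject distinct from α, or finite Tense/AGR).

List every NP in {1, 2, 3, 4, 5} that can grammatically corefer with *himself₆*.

{4}

*himself* is an anaphor, so Principle A applies: it must be bound in its binding domain.
Binding domain of *himself₆*: the embedded TP, whose subject is Bruno₄.
*Oliver₁* c-commands the anaphor but is outside its binding domain → cannot satisfy Principle A.
*Pavel₂* c-commands the anaphor but is outside its binding domain → cannot satisfy Principle A.
*Stefan₃* c-commands the anaphor but is outside its binding domain → cannot satisfy Principle A.
*Bruno₄* c-commands the anaphor within its binding domain → licit binder.
*Mateo₅* does not c-command the anaphor → cannot bind it.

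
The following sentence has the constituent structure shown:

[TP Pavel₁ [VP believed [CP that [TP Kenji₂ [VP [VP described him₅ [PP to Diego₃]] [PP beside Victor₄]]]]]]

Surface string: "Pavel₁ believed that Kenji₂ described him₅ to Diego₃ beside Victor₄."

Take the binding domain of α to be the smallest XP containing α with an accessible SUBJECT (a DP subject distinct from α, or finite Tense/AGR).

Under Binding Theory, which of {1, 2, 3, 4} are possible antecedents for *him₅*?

{1, 4}

*him* is a pronoun, so Principle B applies: it must be free in its binding domain.
Binding domain of *him₅*: the embedded TP, whose subject is Kenji₂.
*Pavel₁* c-commands the pronoun but from outside its binding domain, and is not c-commanded by it → coindexation permitted.
*Kenji₂* c-commands the pronoun within its binding domain → coindexation would violate Principle B.
*Diego₃*: the pronoun c-commands this R-expression → coindexation would violate Principle C on *Diego₃*.
*Victor₄* and the pronoun do not c-command one another → neither Principle B nor Principle C is at stake; coindexation permitted.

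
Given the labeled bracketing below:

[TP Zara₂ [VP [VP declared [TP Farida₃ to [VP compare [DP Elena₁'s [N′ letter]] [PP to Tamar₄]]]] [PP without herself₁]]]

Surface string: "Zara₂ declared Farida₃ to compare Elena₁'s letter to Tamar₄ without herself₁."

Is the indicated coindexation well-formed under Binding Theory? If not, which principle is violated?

The two coindexed NPs are *Elena₁* and *herself₁*.
*herself₁* is an anaphor. Principle A requires it to be bound within its binding domain — the matrix TP, whose subject is Zara₂.
Within that domain it is c-commanded by *Zara₂*, which does not share its index.
*Elena₁* does not c-command the anaphor at all.
The anaphor is unbound in its domain → Principle A violation.

Principle A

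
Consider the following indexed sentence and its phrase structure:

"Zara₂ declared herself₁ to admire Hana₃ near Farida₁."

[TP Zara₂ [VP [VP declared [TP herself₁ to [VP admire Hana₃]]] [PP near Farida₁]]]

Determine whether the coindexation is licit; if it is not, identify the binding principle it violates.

Principle A

The two coindexed NPs are *Farida₁* and *herself₁*.
*herself₁* is an anaphor. Principle A requires it to be bound within its binding domain — the matrix TP, whose subject is Zara₂.
Within that domain it is c-commanded by *Zara₂*, which does not share its index.
*Farida₁* does not c-command the anaphor at all.
The anaphor is unbound in its domain → Principle A violation.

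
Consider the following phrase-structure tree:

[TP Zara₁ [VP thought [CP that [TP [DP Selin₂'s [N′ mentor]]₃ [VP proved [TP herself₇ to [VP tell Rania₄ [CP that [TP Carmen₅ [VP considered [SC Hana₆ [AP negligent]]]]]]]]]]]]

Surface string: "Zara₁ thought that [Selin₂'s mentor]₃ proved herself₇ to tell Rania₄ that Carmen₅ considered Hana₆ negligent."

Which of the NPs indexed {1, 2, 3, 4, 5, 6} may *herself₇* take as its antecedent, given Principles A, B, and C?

{3}

*herself* is an anaphor, so Principle A applies: it must be bound in its binding domain.
Binding domain of *herself₇*: the embedded TP, whose subject is [Selin₂'s mentor]₃.
*Zara₁* c-commands the anaphor but is outside its binding domain → cannot satisfy Principle A.
*Selin₂* does not c-command the anaphor → cannot bind it.
*[Selin₂'s mentor]₃* c-commands the anaphor within its binding domain → licit binder.
*Rania₄* does not c-command the anaphor → cannot bind it.
*Carmen₅* does not c-command the anaphor → cannot bind it.
*Hana₆* does not c-command the anaphor → cannot bind it.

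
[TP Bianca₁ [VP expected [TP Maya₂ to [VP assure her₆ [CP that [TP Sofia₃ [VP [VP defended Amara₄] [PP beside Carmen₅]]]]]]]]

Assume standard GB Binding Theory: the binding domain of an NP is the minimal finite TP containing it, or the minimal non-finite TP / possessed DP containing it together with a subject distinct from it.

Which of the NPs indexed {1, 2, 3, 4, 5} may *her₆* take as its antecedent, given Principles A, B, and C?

{1}

*her* is a pronoun, so Principle B applies: it must be free in its binding domain.
Binding domain of *her₆*: the embedded TP, whose subject is Maya₂.
*Bianca₁* c-commands the pronoun but from outside its binding domain, and is not c-commanded by it → coindexation permitted.
*Maya₂* c-commands the pronoun within its binding domain → coindexation would violate Principle B.
*Sofia₃*: the pronoun c-commands this R-expression → coindexation would violate Principle C on *Sofia₃*.
*Amara₄*: the pronoun c-commands this R-expression → coindexation would violate Principle C on *Amara₄*.
*Carmen₅*: the pronoun c-commands this R-expression → coindexation would violate Principle C on *Carmen₅*.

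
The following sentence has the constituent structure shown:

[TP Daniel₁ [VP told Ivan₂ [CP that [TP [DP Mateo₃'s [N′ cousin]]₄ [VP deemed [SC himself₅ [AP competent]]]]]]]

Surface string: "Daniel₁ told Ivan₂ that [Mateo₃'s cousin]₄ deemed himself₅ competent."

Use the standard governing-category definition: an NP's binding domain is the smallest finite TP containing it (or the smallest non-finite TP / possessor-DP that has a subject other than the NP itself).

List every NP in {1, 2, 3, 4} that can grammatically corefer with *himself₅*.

*himself* is an anaphor, so Principle A applies: it must be bound in its binding domain.
Binding domain of *himself₅*: the embedded TP, whose subject is [Mateo₃'s cousin]₄.
*Daniel₁* c-commands the anaphor but is outside its binding domain → cannot satisfy Principle A.
*Ivan₂* c-commands the anaphor but is outside its binding domain → cannot satisfy Principle A.
*Mateo₃* does not c-command the anaphor → cannot bind it.
*[Mateo₃'s cousin]₄* c-commands the anaphor within its binding domain → licit binder.

{4}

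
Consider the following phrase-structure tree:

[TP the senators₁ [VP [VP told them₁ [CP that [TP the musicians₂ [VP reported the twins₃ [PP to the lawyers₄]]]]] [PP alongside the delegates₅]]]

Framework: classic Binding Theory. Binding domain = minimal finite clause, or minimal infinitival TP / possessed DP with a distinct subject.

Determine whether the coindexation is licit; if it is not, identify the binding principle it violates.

Principle B

The two coindexed NPs are *the senators₁* and *them₁*.
*them₁* is a pronoun. Its binding domain is the matrix TP, whose subject is the senators₁.
*the senators₁* c-commands it within that domain and carries the same index.
The pronoun is locally bound → Principle B violation.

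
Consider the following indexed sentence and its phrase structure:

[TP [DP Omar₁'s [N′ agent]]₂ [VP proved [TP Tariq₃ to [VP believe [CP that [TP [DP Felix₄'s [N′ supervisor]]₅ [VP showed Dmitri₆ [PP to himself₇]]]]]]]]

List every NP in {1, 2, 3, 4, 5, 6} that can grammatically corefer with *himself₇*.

*himself* is an anaphor, so Principle A applies: it must be bound in its binding domain.
Binding domain of *himself₇*: the embedded TP, whose subject is [Felix₄'s supervisor]₅.
*Omar₁* does not c-command the anaphor → cannot bind it.
*[Omar₁'s agent]₂* c-commands the anaphor but is outside its binding domain → cannot satisfy Principle A.
*Tariq₃* c-commands the anaphor but is outside its binding domain → cannot satisfy Principle A.
*Felix₄* does not c-command the anaphor → cannot bind it.
*[Felix₄'s supervisor]₅* c-commands the anaphor within its binding domain → licit binder.
*Dmitri₆* c-commands the anaphor within its binding domain → licit binder.

{5, 6}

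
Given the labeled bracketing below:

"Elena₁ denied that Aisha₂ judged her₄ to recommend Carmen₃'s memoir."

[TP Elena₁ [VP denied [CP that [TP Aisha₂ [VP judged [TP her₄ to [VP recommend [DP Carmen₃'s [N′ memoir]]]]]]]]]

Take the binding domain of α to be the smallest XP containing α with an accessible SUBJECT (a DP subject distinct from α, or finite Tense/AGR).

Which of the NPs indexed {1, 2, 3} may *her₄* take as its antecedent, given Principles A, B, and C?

{1}

*her* is a pronoun, so Principle B applies: it must be free in its binding domain.
Binding domain of *her₄*: the embedded TP, whose subject is Aisha₂.
*Elena₁* c-commands the pronoun but from outside its binding domain, and is not c-commanded by it → coindexation permitted.
*Aisha₂* c-commands the pronoun within its binding domain → coindexation would violate Principle B.
*Carmen₃*: the pronoun c-commands this R-expression → coindexation would violate Principle C on *Carmen₃*.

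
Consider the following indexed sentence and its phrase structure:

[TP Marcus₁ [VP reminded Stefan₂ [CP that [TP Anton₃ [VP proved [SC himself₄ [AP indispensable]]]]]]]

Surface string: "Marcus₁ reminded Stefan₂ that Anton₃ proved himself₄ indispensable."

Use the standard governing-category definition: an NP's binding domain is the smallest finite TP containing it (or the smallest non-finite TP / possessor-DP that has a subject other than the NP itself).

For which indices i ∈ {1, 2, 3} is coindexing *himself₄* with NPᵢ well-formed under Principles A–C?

*himself* is an anaphor, so Principle A applies: it must be bound in its binding domain.
Binding domain of *himself₄*: the embedded TP, whose subject is Anton₃.
*Marcus₁* c-commands the anaphor but is outside its binding domain → cannot satisfy Principle A.
*Stefan₂* c-commands the anaphor but is outside its binding domain → cannot satisfy Principle A.
*Anton₃* c-commands the anaphor within its binding domain → licit binder.

{3}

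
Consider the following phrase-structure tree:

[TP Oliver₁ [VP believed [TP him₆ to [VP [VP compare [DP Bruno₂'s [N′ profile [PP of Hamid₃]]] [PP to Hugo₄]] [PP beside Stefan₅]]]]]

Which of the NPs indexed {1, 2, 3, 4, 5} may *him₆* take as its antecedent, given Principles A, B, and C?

*him* is a pronoun, so Principle B applies: it must be free in its binding domain.
Binding domain of *him₆*: the matrix TP, whose subject is Oliver₁.
*Oliver₁* c-commands the pronoun within its binding domain → coindexation would violate Principle B.
*Bruno₂*: the pronoun c-commands this R-expression → coindexation would violate Principle C on *Bruno₂*.
*Hamid₃*: the pronoun c-commands this R-expression → coindexation would violate Principle C on *Hamid₃*.
*Hugo₄*: the pronoun c-commands this R-expression → coindexation would violate Principle C on *Hugo₄*.
*Stefan₅*: the pronoun c-commands this R-expression → coindexation would violate Principle C on *Stefan₅*.

none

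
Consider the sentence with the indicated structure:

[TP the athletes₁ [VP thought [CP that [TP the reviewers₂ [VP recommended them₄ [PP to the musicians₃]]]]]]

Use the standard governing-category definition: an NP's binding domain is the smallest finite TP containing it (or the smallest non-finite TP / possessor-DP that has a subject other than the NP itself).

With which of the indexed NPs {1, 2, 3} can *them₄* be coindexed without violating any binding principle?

{1}

*them* is a pronoun, so Principle B applies: it must be free in its binding domain.
Binding domain of *them₄*: the embedded TP, whose subject is the reviewers₂.
*the athletes₁* c-commands the pronoun but from outside its binding domain, and is not c-commanded by it → coindexation permitted.
*the reviewers₂* c-commands the pronoun within its binding domain → coindexation would violate Principle B.
*the musicians₃*: the pronoun c-commands this R-expression → coindexation would violate Principle C on *the musicians₃*.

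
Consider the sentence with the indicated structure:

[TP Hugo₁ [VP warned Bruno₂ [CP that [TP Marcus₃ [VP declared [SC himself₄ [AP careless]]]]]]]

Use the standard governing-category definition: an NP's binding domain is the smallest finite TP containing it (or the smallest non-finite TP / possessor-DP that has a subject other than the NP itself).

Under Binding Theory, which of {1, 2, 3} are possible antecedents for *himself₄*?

{3}

*himself* is an anaphor, so Principle A applies: it must be bound in its binding domain.
Binding domain of *himself₄*: the embedded TP, whose subject is Marcus₃.
*Hugo₁* c-commands the anaphor but is outside its binding domain → cannot satisfy Principle A.
*Bruno₂* c-commands the anaphor but is outside its binding domain → cannot satisfy Principle A.
*Marcus₃* c-commands the anaphor within its binding domain → licit binder.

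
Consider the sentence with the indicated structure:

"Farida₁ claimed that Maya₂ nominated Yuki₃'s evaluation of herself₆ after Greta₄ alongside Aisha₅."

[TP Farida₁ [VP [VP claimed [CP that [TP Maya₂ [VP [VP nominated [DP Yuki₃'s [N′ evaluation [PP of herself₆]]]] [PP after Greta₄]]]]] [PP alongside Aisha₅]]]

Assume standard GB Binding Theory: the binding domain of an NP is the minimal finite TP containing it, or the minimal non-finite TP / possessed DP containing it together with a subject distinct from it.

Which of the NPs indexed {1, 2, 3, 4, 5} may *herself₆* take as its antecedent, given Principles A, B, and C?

{3}

*herself* is an anaphor, so Principle A applies: it must be bound in its binding domain.
Binding domain of *herself₆*: the possessed DP, whose subject is Yuki₃.
*Farida₁* c-commands the anaphor but is outside its binding domain → cannot satisfy Principle A.
*Maya₂* c-commands the anaphor but is outside its binding domain → cannot satisfy Principle A.
*Yuki₃* c-commands the anaphor within its binding domain → licit binder.
*Greta₄* does not c-command the anaphor → cannot bind it.
*Aisha₅* does not c-command the anaphor → cannot bind it.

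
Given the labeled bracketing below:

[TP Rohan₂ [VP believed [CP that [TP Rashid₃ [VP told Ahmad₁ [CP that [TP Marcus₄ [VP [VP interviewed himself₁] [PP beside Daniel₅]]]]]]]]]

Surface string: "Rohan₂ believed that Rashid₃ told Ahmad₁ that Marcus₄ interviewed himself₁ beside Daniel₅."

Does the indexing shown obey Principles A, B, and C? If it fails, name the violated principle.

The two coindexed NPs are *Ahmad₁* and *himself₁*.
*himself₁* is an anaphor. Principle A requires it to be bound within its binding domain — the embedded TP, whose subject is Marcus₄.
Within that domain it is c-commanded by *Marcus₄*, which does not share its index.
*Ahmad₁* does c-command the anaphor, but from outside its binding domain.
The anaphor is unbound in its domain → Principle A violation.

Principle A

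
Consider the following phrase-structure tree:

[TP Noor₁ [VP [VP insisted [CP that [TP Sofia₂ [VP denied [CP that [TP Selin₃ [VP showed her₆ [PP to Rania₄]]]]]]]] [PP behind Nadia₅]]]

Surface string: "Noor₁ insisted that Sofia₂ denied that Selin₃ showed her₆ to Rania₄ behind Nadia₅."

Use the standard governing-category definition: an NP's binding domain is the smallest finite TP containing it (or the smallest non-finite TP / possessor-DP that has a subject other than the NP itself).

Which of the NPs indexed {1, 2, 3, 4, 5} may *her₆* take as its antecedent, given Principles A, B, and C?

{1, 2, 5}

*her* is a pronoun, so Principle B applies: it must be free in its binding domain.
Binding domain of *her₆*: the embedded TP, whose subject is Selin₃.
*Noor₁* c-commands the pronoun but from outside its binding domain, and is not c-commanded by it → coindexation permitted.
*Sofia₂* c-commands the pronoun but from outside its binding domain, and is not c-commanded by it → coindexation permitted.
*Selin₃* c-commands the pronoun within its binding domain → coindexation would violate Principle B.
*Rania₄*: the pronoun c-commands this R-expression → coindexation would violate Principle C on *Rania₄*.
*Nadia₅* and the pronoun do not c-command one another → neither Principle B nor Principle C is at stake; coindexation permitted.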